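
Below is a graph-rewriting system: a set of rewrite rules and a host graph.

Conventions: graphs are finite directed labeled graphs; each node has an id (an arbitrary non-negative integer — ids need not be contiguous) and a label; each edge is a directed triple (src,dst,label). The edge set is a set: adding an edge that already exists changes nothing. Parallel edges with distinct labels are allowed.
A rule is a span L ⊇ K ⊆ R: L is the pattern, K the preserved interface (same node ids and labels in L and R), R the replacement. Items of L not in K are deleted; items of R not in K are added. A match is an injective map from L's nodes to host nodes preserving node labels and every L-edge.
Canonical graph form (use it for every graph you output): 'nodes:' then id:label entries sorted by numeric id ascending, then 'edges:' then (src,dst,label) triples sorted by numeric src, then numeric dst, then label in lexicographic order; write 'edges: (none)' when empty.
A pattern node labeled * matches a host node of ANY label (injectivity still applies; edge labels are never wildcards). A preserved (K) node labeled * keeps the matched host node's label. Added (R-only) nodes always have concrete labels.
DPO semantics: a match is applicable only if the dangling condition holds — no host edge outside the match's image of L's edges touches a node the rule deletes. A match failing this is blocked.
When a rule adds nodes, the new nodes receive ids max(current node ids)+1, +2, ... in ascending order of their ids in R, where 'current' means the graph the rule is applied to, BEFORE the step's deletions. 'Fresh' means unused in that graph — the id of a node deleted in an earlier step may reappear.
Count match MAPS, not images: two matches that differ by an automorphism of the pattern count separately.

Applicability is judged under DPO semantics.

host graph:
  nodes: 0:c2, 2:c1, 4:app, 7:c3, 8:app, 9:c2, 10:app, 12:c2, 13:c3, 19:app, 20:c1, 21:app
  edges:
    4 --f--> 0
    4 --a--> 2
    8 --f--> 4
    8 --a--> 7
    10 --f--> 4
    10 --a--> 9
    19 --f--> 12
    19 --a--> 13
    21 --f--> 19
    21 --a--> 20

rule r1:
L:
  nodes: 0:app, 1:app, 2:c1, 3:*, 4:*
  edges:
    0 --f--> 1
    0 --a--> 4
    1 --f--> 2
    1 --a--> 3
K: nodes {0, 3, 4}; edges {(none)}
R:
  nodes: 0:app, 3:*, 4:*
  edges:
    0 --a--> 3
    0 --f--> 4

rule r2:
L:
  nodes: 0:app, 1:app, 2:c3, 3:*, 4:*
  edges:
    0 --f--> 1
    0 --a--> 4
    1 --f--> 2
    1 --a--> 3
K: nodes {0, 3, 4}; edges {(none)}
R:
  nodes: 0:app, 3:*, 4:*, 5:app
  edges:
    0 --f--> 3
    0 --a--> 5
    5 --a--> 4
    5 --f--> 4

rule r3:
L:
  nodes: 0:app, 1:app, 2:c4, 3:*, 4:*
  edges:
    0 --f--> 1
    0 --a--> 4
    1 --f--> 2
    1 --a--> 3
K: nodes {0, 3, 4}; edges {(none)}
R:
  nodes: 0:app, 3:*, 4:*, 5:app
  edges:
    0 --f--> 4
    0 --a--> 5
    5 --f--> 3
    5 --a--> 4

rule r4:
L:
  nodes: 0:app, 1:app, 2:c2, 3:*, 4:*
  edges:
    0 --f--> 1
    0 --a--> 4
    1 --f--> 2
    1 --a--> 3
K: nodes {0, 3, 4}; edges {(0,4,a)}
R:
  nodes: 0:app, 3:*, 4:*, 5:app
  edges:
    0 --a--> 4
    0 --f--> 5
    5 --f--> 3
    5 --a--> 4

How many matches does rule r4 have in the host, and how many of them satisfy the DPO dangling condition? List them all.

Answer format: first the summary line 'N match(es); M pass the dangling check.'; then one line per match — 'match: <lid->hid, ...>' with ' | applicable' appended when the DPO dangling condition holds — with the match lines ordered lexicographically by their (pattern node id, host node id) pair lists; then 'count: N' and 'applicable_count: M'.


3 match(es); 1 pass the dangling check.
match: 0->8, 1->4, 2->0, 3->2, 4->7
match: 0->10, 1->4, 2->0, 3->2, 4->9
match: 0->21, 1->19, 2->12, 3->13, 4->20 | applicable
count: 3
applicable_count: 1


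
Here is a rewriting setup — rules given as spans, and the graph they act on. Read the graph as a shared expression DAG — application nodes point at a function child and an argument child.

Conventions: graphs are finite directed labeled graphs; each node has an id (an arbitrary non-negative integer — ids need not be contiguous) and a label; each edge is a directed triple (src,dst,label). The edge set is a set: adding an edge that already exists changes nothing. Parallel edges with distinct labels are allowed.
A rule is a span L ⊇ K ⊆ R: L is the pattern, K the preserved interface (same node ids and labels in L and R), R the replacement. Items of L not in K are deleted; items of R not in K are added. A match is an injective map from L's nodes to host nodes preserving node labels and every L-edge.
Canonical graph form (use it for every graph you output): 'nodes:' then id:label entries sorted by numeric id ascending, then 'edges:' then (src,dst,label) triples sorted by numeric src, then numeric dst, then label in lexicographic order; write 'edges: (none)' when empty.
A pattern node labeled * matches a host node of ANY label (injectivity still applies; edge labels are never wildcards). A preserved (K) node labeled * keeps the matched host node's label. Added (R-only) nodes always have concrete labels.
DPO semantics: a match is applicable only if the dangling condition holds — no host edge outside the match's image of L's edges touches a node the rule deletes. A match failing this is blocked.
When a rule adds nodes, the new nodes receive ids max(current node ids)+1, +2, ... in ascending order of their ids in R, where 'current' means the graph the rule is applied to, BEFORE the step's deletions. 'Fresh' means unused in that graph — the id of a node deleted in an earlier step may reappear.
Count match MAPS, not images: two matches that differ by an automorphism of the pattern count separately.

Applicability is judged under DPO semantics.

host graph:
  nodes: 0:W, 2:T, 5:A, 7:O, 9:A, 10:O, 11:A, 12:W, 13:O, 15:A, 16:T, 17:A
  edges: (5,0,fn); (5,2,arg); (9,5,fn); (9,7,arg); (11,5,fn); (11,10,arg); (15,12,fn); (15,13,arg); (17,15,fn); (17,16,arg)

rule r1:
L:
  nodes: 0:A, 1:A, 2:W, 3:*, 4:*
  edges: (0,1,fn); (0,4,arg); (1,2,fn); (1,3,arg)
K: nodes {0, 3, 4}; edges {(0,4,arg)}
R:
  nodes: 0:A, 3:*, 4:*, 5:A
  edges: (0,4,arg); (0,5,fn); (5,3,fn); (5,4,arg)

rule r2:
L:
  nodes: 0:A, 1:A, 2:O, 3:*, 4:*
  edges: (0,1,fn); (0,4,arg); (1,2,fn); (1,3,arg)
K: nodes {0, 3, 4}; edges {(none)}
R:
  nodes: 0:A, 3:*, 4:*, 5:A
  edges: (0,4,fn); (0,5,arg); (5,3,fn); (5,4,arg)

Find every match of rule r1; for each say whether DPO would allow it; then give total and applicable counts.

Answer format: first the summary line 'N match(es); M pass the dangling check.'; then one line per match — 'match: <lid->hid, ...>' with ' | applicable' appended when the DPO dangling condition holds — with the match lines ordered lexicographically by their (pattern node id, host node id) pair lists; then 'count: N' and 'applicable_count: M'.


3 match(es); 1 pass the dangling check.
match: 0->9, 1->5, 2->0, 3->2, 4->7
match: 0->11, 1->5, 2->0, 3->2, 4->10
match: 0->17, 1->15, 2->12, 3->13, 4->16 | applicable
count: 3
applicable_count: 1


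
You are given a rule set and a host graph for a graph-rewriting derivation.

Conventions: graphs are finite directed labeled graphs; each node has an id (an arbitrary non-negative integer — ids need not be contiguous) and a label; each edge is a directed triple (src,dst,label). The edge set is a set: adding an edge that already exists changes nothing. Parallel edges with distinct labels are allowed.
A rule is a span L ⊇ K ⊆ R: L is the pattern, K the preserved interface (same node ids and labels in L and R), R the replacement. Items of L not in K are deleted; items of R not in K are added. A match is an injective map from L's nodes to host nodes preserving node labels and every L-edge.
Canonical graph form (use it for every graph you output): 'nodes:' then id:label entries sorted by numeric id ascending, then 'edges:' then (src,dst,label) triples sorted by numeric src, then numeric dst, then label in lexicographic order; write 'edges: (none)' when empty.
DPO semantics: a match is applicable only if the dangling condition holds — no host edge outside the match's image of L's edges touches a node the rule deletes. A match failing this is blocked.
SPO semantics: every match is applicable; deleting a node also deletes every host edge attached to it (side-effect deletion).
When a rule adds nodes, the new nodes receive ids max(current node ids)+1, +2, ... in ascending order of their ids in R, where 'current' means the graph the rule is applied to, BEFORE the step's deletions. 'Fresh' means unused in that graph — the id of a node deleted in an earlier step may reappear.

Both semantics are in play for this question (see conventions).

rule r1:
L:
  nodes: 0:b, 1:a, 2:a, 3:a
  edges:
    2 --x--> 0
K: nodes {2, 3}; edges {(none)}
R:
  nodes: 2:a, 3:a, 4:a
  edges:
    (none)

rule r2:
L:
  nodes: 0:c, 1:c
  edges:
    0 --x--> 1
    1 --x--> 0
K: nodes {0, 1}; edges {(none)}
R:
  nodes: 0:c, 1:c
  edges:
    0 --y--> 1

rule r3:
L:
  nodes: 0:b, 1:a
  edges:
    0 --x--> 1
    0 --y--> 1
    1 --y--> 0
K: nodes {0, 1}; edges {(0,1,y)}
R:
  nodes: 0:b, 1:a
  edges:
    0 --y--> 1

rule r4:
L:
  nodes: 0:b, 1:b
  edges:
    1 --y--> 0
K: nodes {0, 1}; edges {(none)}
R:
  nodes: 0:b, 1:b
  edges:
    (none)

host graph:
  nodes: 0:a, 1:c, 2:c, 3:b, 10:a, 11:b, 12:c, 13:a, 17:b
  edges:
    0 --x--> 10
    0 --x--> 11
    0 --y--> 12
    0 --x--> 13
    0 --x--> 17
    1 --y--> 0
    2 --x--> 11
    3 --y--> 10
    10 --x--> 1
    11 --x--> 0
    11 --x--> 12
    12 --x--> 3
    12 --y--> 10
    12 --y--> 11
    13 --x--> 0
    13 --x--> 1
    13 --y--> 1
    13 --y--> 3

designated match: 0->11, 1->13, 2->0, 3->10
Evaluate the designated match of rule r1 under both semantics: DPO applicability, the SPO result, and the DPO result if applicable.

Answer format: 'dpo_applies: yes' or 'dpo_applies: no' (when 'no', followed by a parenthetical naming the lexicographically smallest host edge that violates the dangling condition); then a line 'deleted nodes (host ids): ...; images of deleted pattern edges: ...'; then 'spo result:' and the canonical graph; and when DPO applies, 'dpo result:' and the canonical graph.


dpo_applies: no
(the rule deletes node 13, which keeps host edge (0,13,x) outside the match image — the dangling condition fails, DPO blocks; SPO proceeds and side-deletes such edges)
deleted nodes (host ids): 11, 13; images of deleted pattern edges: (0,11,x)
spo result:
nodes: 0:a, 1:c, 2:c, 3:b, 10:a, 12:c, 17:b, 18:a
edges: (0,10,x); (0,12,y); (0,17,x); (1,0,y); (3,10,y); (10,1,x); (12,3,x); (12,10,y)


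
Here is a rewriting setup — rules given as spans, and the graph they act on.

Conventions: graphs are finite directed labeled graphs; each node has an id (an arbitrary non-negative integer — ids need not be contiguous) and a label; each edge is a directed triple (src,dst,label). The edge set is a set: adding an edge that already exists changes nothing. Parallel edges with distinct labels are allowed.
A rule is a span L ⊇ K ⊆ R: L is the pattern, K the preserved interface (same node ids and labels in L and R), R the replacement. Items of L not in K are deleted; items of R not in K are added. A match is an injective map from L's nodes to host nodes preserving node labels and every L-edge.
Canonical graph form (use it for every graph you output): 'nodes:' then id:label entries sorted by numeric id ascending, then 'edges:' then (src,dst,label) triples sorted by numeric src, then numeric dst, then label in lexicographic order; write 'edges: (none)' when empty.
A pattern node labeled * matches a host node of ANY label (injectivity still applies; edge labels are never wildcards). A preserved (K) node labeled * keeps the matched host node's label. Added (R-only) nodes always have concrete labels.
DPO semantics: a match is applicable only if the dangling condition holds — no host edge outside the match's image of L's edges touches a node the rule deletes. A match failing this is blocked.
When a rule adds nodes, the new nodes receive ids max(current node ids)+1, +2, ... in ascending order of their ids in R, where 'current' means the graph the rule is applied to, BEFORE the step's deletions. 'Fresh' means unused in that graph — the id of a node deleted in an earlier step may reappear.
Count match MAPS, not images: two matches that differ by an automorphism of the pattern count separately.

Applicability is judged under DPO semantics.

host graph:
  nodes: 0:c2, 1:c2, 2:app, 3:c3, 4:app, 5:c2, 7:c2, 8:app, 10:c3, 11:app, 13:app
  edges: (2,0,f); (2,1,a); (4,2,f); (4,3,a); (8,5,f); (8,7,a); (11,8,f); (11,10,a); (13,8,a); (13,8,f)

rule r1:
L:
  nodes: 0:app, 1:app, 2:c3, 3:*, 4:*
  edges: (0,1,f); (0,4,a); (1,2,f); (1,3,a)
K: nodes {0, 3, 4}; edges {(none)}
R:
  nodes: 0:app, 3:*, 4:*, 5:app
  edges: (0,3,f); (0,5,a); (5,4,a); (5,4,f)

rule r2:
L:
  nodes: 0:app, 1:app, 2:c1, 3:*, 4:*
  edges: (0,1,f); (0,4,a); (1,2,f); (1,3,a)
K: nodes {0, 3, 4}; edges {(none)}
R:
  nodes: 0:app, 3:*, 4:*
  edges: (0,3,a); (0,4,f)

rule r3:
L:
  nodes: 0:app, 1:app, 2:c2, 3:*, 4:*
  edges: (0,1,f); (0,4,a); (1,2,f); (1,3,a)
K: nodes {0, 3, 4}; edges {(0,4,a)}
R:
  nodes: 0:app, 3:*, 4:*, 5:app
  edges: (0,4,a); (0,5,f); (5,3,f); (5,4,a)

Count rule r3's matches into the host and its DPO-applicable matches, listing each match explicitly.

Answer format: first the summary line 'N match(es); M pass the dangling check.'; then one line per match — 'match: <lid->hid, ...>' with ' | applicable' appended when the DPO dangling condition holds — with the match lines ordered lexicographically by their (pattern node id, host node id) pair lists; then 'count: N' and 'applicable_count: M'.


2 match(es); 1 pass the dangling check.
match: 0->4, 1->2, 2->0, 3->1, 4->3 | applicable
match: 0->11, 1->8, 2->5, 3->7, 4->10
count: 2
applicable_count: 1


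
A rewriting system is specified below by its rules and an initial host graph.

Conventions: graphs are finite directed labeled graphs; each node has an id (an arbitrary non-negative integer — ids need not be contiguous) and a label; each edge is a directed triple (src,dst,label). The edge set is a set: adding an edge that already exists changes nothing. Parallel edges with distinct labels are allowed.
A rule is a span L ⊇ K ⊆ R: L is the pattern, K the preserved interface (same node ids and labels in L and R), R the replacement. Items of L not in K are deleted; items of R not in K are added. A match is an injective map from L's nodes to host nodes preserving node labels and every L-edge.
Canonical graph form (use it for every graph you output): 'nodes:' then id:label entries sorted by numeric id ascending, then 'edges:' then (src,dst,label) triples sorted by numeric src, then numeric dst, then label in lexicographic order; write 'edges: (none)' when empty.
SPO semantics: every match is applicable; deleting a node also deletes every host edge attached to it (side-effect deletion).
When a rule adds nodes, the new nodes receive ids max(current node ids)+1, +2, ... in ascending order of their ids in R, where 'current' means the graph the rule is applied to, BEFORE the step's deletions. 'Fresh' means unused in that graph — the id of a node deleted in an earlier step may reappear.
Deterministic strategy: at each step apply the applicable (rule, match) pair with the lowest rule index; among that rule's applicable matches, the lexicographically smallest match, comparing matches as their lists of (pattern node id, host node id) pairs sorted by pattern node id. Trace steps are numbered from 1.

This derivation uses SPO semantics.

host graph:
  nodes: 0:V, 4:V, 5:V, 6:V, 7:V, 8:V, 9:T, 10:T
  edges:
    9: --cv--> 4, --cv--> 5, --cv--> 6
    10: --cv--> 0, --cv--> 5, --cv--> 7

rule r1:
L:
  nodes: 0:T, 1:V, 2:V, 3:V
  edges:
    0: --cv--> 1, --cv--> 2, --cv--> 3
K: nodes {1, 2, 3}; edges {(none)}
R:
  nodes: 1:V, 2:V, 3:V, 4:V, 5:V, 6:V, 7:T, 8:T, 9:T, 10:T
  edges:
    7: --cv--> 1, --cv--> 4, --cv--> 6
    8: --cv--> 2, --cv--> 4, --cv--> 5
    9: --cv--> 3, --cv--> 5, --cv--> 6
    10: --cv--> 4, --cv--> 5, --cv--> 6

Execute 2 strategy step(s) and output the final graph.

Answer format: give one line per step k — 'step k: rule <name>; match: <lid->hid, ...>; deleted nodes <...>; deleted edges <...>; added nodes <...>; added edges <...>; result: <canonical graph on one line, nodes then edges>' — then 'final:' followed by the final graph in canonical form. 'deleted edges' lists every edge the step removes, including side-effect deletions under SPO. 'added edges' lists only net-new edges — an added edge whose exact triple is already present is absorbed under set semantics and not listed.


step 1: rule r1; match: 0->9, 1->4, 2->5, 3->6; deleted nodes 9; deleted edges (9,4,cv); (9,5,cv); (9,6,cv); added nodes 11, 12, 13, 14, 15, 16, 17; added edges (14,4,cv); (14,11,cv); (14,13,cv); (15,5,cv); (15,11,cv); (15,12,cv); (16,6,cv); (16,12,cv); (16,13,cv); (17,11,cv); (17,12,cv); (17,13,cv); result: nodes: 0:V, 4:V, 5:V, 6:V, 7:V, 8:V, 10:T, 11:V, 12:V, 13:V, 14:T, 15:T, 16:T, 17:T edges: (10,0,cv); (10,5,cv); (10,7,cv); (14,4,cv); (14,11,cv); (14,13,cv); (15,5,cv); (15,11,cv); (15,12,cv); (16,6,cv); (16,12,cv); (16,13,cv); (17,11,cv); (17,12,cv); (17,13,cv)
step 2: rule r1; match: 0->10, 1->0, 2->5, 3->7; deleted nodes 10; deleted edges (10,0,cv); (10,5,cv); (10,7,cv); added nodes 18, 19, 20, 21, 22, 23, 24; added edges (21,0,cv); (21,18,cv); (21,20,cv); (22,5,cv); (22,18,cv); (22,19,cv); (23,7,cv); (23,19,cv); (23,20,cv); (24,18,cv); (24,19,cv); (24,20,cv); result: nodes: 0:V, 4:V, 5:V, 6:V, 7:V, 8:V, 11:V, 12:V, 13:V, 14:T, 15:T, 16:T, 17:T, 18:V, 19:V, 20:V, 21:T, 22:T, 23:T, 24:T edges: (14,4,cv); (14,11,cv); (14,13,cv); (15,5,cv); (15,11,cv); (15,12,cv); (16,6,cv); (16,12,cv); (16,13,cv); (17,11,cv); (17,12,cv); (17,13,cv); (21,0,cv); (21,18,cv); (21,20,cv); (22,5,cv); (22,18,cv); (22,19,cv); (23,7,cv); (23,19,cv); (23,20,cv); (24,18,cv); (24,19,cv); (24,20,cv)
final:
nodes: 0:V, 4:V, 5:V, 6:V, 7:V, 8:V, 11:V, 12:V, 13:V, 14:T, 15:T, 16:T, 17:T, 18:V, 19:V, 20:V, 21:T, 22:T, 23:T, 24:T
edges: (14,4,cv); (14,11,cv); (14,13,cv); (15,5,cv); (15,11,cv); (15,12,cv); (16,6,cv); (16,12,cv); (16,13,cv); (17,11,cv); (17,12,cv); (17,13,cv); (21,0,cv); (21,18,cv); (21,20,cv); (22,5,cv); (22,18,cv); (22,19,cv); (23,7,cv); (23,19,cv); (23,20,cv); (24,18,cv); (24,19,cv); (24,20,cv)


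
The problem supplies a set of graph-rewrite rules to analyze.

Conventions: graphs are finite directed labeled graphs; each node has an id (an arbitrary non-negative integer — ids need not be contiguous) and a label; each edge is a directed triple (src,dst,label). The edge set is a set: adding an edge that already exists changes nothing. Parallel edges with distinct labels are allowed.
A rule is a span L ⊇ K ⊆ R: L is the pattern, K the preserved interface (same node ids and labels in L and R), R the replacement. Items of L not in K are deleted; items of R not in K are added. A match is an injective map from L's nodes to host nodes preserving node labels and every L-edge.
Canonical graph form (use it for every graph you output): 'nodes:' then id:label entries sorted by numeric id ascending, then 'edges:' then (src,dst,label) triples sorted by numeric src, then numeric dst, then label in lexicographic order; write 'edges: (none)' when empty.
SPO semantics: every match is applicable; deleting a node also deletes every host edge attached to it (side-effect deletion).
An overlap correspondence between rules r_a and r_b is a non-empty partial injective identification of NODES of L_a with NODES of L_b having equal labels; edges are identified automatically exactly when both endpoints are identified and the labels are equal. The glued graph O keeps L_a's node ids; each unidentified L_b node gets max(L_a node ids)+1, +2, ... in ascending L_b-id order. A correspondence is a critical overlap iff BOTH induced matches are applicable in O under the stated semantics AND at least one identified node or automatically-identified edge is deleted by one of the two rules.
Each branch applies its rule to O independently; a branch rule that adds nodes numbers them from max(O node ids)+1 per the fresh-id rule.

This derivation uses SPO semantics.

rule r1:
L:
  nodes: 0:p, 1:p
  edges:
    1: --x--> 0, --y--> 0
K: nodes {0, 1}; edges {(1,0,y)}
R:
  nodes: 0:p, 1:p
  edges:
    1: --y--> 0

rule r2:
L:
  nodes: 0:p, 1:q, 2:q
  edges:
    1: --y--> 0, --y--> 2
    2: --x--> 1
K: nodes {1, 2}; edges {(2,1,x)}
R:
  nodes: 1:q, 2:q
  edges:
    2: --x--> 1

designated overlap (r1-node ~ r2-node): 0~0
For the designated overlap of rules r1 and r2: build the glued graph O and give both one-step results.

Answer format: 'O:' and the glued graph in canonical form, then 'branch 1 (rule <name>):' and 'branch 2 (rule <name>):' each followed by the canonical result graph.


O:
nodes: 0:p, 1:p, 2:q, 3:q
edges: (1,0,x); (1,0,y); (2,0,y); (2,3,y); (3,2,x)
branch 1 (rule r1):
nodes: 0:p, 1:p, 2:q, 3:q
edges: (1,0,y); (2,0,y); (2,3,y); (3,2,x)
branch 2 (rule r2):
nodes: 1:p, 2:q, 3:q
edges: (3,2,x)


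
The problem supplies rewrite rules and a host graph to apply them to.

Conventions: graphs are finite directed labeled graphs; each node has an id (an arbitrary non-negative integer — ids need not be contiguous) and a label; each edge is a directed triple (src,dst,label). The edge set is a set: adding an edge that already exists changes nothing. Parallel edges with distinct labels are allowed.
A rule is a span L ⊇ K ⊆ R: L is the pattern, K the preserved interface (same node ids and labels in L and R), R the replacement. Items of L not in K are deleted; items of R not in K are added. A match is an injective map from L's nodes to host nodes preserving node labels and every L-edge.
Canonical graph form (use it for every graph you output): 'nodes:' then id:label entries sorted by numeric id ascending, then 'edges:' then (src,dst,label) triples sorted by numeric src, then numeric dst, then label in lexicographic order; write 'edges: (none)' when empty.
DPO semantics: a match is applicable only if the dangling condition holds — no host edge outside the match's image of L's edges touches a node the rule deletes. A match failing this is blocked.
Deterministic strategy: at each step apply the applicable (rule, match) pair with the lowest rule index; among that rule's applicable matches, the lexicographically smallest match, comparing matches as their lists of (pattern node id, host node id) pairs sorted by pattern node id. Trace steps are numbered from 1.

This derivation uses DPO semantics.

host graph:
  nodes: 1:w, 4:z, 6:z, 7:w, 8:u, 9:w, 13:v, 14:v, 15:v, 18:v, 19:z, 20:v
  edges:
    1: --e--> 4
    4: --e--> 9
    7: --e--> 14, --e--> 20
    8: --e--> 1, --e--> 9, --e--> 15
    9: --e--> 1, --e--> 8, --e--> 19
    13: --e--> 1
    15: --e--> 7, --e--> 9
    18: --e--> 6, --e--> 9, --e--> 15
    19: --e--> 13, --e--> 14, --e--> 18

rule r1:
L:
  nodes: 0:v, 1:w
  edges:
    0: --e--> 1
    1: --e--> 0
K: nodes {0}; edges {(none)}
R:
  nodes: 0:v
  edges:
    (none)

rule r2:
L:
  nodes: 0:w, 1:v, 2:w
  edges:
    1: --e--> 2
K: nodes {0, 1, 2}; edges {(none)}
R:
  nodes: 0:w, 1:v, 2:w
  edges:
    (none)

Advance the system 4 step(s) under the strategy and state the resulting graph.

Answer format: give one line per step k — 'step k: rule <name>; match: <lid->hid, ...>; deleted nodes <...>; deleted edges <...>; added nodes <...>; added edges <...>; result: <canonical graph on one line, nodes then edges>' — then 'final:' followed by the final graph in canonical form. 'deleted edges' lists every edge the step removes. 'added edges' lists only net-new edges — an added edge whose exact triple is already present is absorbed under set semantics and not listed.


step 1: rule r2; match: 0->1, 1->15, 2->7; deleted nodes (none); deleted edges (15,7,e); added nodes (none); added edges (none); result: nodes: 1:w, 4:z, 6:z, 7:w, 8:u, 9:w, 13:v, 14:v, 15:v, 18:v, 19:z, 20:v edges: (1,4,e); (4,9,e); (7,14,e); (7,20,e); (8,1,e); (8,9,e); (8,15,e); (9,1,e); (9,8,e); (9,19,e); (13,1,e); (15,9,e); (18,6,e); (18,9,e); (18,15,e); (19,13,e); (19,14,e); (19,18,e)
step 2: rule r2; match: 0->1, 1->15, 2->9; deleted nodes (none); deleted edges (15,9,e); added nodes (none); added edges (none); result: nodes: 1:w, 4:z, 6:z, 7:w, 8:u, 9:w, 13:v, 14:v, 15:v, 18:v, 19:z, 20:v edges: (1,4,e); (4,9,e); (7,14,e); (7,20,e); (8,1,e); (8,9,e); (8,15,e); (9,1,e); (9,8,e); (9,19,e); (13,1,e); (18,6,e); (18,9,e); (18,15,e); (19,13,e); (19,14,e); (19,18,e)
step 3: rule r2; match: 0->1, 1->18, 2->9; deleted nodes (none); deleted edges (18,9,e); added nodes (none); added edges (none); result: nodes: 1:w, 4:z, 6:z, 7:w, 8:u, 9:w, 13:v, 14:v, 15:v, 18:v, 19:z, 20:v edges: (1,4,e); (4,9,e); (7,14,e); (7,20,e); (8,1,e); (8,9,e); (8,15,e); (9,1,e); (9,8,e); (9,19,e); (13,1,e); (18,6,e); (18,15,e); (19,13,e); (19,14,e); (19,18,e)
step 4: rule r2; match: 0->7, 1->13, 2->1; deleted nodes (none); deleted edges (13,1,e); added nodes (none); added edges (none); result: nodes: 1:w, 4:z, 6:z, 7:w, 8:u, 9:w, 13:v, 14:v, 15:v, 18:v, 19:z, 20:v edges: (1,4,e); (4,9,e); (7,14,e); (7,20,e); (8,1,e); (8,9,e); (8,15,e); (9,1,e); (9,8,e); (9,19,e); (18,6,e); (18,15,e); (19,13,e); (19,14,e); (19,18,e)
final:
nodes: 1:w, 4:z, 6:z, 7:w, 8:u, 9:w, 13:v, 14:v, 15:v, 18:v, 19:z, 20:v
edges: (1,4,e); (4,9,e); (7,14,e); (7,20,e); (8,1,e); (8,9,e); (8,15,e); (9,1,e); (9,8,e); (9,19,e); (18,6,e); (18,15,e); (19,13,e); (19,14,e); (19,18,e)


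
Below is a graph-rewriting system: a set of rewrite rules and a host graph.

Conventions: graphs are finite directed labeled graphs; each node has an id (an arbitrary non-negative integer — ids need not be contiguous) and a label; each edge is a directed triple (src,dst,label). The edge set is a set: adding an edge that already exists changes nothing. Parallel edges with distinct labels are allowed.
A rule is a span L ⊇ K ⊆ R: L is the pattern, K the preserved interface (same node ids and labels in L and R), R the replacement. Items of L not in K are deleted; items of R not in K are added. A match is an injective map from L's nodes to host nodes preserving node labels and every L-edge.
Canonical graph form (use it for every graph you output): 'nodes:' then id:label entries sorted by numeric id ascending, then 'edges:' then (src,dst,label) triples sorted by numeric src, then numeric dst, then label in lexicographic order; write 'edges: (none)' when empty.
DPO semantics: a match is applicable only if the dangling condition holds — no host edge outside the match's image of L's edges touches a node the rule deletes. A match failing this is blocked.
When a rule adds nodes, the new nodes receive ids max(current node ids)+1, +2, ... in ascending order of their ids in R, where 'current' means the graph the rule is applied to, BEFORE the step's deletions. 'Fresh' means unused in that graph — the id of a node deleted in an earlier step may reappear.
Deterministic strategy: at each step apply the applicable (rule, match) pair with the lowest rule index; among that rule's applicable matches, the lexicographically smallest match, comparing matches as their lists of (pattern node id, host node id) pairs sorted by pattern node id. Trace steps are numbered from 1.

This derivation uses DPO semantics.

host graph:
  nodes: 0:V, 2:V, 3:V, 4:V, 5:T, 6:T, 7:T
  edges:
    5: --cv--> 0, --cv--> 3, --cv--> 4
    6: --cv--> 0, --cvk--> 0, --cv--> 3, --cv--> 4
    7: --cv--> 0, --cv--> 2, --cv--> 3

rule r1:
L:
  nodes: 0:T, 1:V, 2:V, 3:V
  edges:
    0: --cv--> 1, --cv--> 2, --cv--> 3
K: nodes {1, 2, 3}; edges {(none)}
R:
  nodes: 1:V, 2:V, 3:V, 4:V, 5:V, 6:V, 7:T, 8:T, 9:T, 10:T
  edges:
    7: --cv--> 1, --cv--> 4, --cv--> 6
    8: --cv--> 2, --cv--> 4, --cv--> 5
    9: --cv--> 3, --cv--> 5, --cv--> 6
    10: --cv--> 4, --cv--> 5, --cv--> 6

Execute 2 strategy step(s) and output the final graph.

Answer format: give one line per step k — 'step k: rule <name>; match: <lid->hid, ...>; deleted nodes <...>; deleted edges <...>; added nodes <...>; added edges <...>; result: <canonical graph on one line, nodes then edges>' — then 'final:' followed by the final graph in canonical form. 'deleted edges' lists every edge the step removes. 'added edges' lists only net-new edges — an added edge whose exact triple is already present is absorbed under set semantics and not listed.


step 1: rule r1; match: 0->5, 1->0, 2->3, 3->4; deleted nodes 5; deleted edges (5,0,cv); (5,3,cv); (5,4,cv); added nodes 8, 9, 10, 11, 12, 13, 14; added edges (11,0,cv); (11,8,cv); (11,10,cv); (12,3,cv); (12,8,cv); (12,9,cv); (13,4,cv); (13,9,cv); (13,10,cv); (14,8,cv); (14,9,cv); (14,10,cv); result: nodes: 0:V, 2:V, 3:V, 4:V, 6:T, 7:T, 8:V, 9:V, 10:V, 11:T, 12:T, 13:T, 14:T edges: (6,0,cv); (6,0,cvk); (6,3,cv); (6,4,cv); (7,0,cv); (7,2,cv); (7,3,cv); (11,0,cv); (11,8,cv); (11,10,cv); (12,3,cv); (12,8,cv); (12,9,cv); (13,4,cv); (13,9,cv); (13,10,cv); (14,8,cv); (14,9,cv); (14,10,cv)
step 2: rule r1; match: 0->7, 1->0, 2->2, 3->3; deleted nodes 7; deleted edges (7,0,cv); (7,2,cv); (7,3,cv); added nodes 15, 16, 17, 18, 19, 20, 21; added edges (18,0,cv); (18,15,cv); (18,17,cv); (19,2,cv); (19,15,cv); (19,16,cv); (20,3,cv); (20,16,cv); (20,17,cv); (21,15,cv); (21,16,cv); (21,17,cv); result: nodes: 0:V, 2:V, 3:V, 4:V, 6:T, 8:V, 9:V, 10:V, 11:T, 12:T, 13:T, 14:T, 15:V, 16:V, 17:V, 18:T, 19:T, 20:T, 21:T edges: (6,0,cv); (6,0,cvk); (6,3,cv); (6,4,cv); (11,0,cv); (11,8,cv); (11,10,cv); (12,3,cv); (12,8,cv); (12,9,cv); (13,4,cv); (13,9,cv); (13,10,cv); (14,8,cv); (14,9,cv); (14,10,cv); (18,0,cv); (18,15,cv); (18,17,cv); (19,2,cv); (19,15,cv); (19,16,cv); (20,3,cv); (20,16,cv); (20,17,cv); (21,15,cv); (21,16,cv); (21,17,cv)
final:
nodes: 0:V, 2:V, 3:V, 4:V, 6:T, 8:V, 9:V, 10:V, 11:T, 12:T, 13:T, 14:T, 15:V, 16:V, 17:V, 18:T, 19:T, 20:T, 21:T
edges: (6,0,cv); (6,0,cvk); (6,3,cv); (6,4,cv); (11,0,cv); (11,8,cv); (11,10,cv); (12,3,cv); (12,8,cv); (12,9,cv); (13,4,cv); (13,9,cv); (13,10,cv); (14,8,cv); (14,9,cv); (14,10,cv); (18,0,cv); (18,15,cv); (18,17,cv); (19,2,cv); (19,15,cv); (19,16,cv); (20,3,cv); (20,16,cv); (20,17,cv); (21,15,cv); (21,16,cv); (21,17,cv)


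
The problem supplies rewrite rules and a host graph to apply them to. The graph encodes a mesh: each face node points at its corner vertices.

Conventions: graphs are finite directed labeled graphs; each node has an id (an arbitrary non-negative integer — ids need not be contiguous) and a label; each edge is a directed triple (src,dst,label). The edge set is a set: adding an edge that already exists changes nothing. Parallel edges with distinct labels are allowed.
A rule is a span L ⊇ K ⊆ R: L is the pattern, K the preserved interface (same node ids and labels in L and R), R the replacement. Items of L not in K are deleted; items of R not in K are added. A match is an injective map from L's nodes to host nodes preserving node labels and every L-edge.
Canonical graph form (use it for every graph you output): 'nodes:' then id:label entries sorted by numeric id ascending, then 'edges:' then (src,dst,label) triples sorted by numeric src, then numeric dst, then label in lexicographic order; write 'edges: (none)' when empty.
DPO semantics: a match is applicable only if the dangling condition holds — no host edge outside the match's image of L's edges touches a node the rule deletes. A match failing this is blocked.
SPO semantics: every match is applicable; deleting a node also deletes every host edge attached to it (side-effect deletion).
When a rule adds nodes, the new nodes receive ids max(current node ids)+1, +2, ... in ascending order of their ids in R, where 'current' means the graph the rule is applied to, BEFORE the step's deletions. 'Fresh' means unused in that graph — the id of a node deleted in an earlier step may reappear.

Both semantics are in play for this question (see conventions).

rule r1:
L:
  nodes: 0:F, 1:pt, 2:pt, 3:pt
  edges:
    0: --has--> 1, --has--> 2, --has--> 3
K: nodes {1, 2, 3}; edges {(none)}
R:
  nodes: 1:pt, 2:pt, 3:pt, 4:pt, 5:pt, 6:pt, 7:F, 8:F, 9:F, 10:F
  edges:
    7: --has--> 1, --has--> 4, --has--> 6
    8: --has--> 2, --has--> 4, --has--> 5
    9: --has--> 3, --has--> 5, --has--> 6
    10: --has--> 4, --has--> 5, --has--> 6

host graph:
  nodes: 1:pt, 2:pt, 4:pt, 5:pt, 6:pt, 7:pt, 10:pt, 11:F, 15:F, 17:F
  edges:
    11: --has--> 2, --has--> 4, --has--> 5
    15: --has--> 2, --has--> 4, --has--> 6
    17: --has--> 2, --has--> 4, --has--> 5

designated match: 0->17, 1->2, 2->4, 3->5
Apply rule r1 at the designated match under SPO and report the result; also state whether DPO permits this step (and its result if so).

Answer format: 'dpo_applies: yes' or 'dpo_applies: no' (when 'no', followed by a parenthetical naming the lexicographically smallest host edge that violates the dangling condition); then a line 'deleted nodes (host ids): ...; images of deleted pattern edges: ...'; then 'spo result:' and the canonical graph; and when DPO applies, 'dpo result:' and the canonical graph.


dpo_applies: yes
deleted nodes (host ids): 17; images of deleted pattern edges: (17,2,has); (17,4,has); (17,5,has)
spo result:
nodes: 1:pt, 2:pt, 4:pt, 5:pt, 6:pt, 7:pt, 10:pt, 11:F, 15:F, 18:pt, 19:pt, 20:pt, 21:F, 22:F, 23:F, 24:F
edges: (11,2,has); (11,4,has); (11,5,has); (15,2,has); (15,4,has); (15,6,has); (21,2,has); (21,18,has); (21,20,has); (22,4,has); (22,18,has); (22,19,has); (23,5,has); (23,19,has); (23,20,has); (24,18,has); (24,19,has); (24,20,has)
dpo result:
nodes: 1:pt, 2:pt, 4:pt, 5:pt, 6:pt, 7:pt, 10:pt, 11:F, 15:F, 18:pt, 19:pt, 20:pt, 21:F, 22:F, 23:F, 24:F
edges: (11,2,has); (11,4,has); (11,5,has); (15,2,has); (15,4,has); (15,6,has); (21,2,has); (21,18,has); (21,20,has); (22,4,has); (22,18,has); (22,19,has); (23,5,has); (23,19,has); (23,20,has); (24,18,has); (24,19,has); (24,20,has)


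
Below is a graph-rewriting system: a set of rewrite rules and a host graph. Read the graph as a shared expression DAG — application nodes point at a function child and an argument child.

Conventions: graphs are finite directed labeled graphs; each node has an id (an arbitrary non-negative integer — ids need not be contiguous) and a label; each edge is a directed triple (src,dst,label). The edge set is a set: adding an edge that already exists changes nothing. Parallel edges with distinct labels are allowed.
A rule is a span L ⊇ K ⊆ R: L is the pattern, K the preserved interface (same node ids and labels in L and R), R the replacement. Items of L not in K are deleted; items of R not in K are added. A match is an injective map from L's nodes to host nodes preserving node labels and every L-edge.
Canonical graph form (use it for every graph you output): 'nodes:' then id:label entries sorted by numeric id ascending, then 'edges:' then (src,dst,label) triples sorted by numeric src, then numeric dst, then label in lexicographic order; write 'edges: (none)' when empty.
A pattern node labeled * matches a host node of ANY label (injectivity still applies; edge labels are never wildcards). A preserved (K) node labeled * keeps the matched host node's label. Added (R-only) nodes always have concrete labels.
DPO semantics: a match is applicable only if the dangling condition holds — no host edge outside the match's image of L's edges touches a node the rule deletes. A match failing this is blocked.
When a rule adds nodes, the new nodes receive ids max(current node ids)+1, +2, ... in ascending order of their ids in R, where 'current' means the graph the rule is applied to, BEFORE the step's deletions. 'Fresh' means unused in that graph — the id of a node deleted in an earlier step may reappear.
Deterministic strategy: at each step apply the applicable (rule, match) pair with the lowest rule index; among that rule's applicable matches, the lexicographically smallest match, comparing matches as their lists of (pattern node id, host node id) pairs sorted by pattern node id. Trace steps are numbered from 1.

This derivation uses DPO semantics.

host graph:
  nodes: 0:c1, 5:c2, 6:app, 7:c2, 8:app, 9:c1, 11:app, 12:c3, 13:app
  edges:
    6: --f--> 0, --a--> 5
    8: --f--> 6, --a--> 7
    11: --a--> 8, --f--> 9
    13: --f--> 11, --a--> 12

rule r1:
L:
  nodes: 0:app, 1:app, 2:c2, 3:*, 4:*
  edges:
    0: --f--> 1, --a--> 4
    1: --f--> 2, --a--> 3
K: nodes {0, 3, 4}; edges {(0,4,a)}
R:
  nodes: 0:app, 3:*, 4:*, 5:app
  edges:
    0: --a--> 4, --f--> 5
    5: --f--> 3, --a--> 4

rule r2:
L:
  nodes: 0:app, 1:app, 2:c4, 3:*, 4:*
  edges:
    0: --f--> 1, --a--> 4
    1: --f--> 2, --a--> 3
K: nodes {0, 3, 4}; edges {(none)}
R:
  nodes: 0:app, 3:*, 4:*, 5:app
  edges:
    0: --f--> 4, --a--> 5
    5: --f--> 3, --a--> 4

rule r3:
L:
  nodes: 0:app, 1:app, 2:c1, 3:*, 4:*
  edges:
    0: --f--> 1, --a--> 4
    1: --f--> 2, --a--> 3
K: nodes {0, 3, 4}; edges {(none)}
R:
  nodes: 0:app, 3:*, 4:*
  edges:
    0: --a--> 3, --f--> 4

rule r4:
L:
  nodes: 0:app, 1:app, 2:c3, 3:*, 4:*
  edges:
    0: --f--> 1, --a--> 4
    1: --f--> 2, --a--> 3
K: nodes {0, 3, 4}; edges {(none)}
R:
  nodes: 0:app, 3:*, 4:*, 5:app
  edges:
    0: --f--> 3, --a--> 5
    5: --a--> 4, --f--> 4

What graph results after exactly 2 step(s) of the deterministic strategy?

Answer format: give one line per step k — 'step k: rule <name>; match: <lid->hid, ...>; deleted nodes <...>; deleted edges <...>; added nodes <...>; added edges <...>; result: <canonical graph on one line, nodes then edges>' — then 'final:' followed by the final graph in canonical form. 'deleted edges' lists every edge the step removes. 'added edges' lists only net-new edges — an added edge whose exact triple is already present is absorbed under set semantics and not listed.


step 1: rule r3; match: 0->8, 1->6, 2->0, 3->5, 4->7; deleted nodes 0, 6; deleted edges (6,0,f); (6,5,a); (8,6,f); (8,7,a); added nodes (none); added edges (8,5,a); (8,7,f); result: nodes: 5:c2, 7:c2, 8:app, 9:c1, 11:app, 12:c3, 13:app edges: (8,5,a); (8,7,f); (11,8,a); (11,9,f); (13,11,f); (13,12,a)
step 2: rule r3; match: 0->13, 1->11, 2->9, 3->8, 4->12; deleted nodes 9, 11; deleted edges (11,8,a); (11,9,f); (13,11,f); (13,12,a); added nodes (none); added edges (13,8,a); (13,12,f); result: nodes: 5:c2, 7:c2, 8:app, 12:c3, 13:app edges: (8,5,a); (8,7,f); (13,8,a); (13,12,f)
final:
nodes: 5:c2, 7:c2, 8:app, 12:c3, 13:app
edges: (8,5,a); (8,7,f); (13,8,a); (13,12,f)


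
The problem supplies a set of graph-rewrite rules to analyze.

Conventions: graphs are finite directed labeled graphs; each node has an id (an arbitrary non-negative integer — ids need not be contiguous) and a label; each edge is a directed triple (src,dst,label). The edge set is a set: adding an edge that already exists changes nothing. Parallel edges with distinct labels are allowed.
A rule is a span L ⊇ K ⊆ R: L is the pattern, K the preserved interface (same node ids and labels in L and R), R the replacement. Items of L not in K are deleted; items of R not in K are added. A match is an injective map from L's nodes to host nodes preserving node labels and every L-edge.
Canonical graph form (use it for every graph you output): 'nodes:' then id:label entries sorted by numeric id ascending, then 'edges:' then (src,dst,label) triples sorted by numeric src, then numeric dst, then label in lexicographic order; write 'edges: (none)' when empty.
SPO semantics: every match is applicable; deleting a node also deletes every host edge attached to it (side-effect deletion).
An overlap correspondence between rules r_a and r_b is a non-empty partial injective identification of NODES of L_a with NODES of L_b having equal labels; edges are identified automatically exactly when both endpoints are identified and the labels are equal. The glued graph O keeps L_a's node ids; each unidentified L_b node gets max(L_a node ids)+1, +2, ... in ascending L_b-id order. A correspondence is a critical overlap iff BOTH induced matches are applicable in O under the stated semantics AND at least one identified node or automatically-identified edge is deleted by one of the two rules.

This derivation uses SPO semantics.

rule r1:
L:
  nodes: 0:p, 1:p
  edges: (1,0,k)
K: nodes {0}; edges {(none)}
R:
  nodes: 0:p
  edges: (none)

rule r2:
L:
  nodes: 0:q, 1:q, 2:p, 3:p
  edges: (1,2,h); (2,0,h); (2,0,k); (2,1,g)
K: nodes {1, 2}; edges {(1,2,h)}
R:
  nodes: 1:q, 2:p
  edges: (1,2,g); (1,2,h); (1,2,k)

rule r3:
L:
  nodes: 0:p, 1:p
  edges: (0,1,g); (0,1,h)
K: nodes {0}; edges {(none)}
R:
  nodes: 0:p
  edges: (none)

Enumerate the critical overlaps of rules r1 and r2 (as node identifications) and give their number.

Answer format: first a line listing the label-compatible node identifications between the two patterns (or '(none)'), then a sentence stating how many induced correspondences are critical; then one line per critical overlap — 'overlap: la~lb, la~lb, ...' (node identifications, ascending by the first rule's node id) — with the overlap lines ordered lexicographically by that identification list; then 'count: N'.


label-compatible node identifications between L(r1) and L(r2): 0~2, 0~3, 1~2, 1~3
5 of the induced correspondences are critical overlaps of r1 and r2.
overlap: 0~2, 1~3
overlap: 0~3
overlap: 0~3, 1~2
overlap: 1~2
overlap: 1~3
count: 5
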